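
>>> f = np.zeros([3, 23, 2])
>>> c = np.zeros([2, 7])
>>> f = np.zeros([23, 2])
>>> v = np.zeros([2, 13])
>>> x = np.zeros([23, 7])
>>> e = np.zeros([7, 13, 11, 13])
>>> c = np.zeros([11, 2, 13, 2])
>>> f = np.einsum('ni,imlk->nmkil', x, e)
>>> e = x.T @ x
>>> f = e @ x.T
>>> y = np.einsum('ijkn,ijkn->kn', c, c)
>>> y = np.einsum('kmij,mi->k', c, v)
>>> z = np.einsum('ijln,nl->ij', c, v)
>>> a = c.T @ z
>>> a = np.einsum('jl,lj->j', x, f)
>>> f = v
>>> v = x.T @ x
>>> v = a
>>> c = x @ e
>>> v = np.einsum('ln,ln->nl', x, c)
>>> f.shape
(2, 13)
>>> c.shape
(23, 7)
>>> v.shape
(7, 23)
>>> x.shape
(23, 7)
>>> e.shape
(7, 7)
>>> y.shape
(11,)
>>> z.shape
(11, 2)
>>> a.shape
(23,)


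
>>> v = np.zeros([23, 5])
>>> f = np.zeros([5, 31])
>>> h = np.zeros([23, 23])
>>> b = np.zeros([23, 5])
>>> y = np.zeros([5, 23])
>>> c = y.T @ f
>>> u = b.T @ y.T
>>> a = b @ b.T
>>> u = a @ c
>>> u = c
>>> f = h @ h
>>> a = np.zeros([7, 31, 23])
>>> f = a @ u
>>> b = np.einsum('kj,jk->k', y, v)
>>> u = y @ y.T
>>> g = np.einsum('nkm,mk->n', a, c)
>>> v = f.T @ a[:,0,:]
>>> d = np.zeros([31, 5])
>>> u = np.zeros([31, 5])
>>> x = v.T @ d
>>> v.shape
(31, 31, 23)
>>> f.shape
(7, 31, 31)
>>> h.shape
(23, 23)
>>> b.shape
(5,)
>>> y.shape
(5, 23)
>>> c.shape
(23, 31)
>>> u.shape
(31, 5)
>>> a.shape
(7, 31, 23)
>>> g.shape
(7,)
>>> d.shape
(31, 5)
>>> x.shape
(23, 31, 5)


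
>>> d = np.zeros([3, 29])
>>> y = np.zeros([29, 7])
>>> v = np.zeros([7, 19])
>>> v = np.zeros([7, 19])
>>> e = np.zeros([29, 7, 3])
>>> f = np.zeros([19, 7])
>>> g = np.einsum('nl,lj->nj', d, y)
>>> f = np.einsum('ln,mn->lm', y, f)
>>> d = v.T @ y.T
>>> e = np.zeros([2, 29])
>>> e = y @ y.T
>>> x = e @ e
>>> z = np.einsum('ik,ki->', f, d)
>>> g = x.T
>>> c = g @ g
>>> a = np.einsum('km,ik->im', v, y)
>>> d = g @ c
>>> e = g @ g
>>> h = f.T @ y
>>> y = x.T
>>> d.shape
(29, 29)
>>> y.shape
(29, 29)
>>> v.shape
(7, 19)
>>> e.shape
(29, 29)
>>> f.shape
(29, 19)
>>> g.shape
(29, 29)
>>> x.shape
(29, 29)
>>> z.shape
()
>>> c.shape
(29, 29)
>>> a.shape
(29, 19)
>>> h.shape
(19, 7)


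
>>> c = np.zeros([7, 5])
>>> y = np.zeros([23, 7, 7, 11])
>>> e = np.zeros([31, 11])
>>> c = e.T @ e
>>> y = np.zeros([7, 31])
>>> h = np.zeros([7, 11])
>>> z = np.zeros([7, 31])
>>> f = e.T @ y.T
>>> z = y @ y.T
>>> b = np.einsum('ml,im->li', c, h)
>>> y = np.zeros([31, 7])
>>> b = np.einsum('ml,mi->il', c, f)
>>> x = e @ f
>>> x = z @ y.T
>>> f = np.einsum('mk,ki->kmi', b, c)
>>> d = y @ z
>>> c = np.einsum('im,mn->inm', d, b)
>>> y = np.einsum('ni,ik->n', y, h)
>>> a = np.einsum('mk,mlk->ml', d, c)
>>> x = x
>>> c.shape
(31, 11, 7)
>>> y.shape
(31,)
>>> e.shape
(31, 11)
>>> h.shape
(7, 11)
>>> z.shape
(7, 7)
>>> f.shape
(11, 7, 11)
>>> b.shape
(7, 11)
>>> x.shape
(7, 31)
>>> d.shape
(31, 7)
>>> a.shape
(31, 11)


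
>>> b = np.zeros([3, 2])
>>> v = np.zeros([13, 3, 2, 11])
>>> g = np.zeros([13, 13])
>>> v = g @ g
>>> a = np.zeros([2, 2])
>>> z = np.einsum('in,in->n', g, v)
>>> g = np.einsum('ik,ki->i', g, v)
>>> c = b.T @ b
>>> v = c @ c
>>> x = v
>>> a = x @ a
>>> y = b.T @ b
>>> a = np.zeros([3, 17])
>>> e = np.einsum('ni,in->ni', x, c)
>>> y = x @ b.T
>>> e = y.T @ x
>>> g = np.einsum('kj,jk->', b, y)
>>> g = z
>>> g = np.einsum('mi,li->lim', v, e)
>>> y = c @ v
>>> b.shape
(3, 2)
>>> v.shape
(2, 2)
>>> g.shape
(3, 2, 2)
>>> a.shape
(3, 17)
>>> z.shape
(13,)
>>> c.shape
(2, 2)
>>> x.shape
(2, 2)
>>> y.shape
(2, 2)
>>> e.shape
(3, 2)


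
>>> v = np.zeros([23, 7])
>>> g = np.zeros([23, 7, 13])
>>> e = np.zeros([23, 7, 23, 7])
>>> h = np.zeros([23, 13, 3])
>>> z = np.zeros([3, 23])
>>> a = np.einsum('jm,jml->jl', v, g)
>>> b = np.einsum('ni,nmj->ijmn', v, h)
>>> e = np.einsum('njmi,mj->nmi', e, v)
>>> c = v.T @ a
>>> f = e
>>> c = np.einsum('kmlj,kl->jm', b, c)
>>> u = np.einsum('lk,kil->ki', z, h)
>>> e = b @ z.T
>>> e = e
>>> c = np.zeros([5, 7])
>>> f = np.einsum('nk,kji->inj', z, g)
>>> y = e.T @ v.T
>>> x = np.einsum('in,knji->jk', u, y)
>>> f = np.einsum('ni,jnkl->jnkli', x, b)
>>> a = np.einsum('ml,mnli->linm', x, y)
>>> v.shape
(23, 7)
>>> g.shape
(23, 7, 13)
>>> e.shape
(7, 3, 13, 3)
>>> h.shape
(23, 13, 3)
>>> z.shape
(3, 23)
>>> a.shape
(3, 23, 13, 3)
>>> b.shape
(7, 3, 13, 23)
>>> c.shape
(5, 7)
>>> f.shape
(7, 3, 13, 23, 3)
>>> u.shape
(23, 13)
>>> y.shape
(3, 13, 3, 23)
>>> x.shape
(3, 3)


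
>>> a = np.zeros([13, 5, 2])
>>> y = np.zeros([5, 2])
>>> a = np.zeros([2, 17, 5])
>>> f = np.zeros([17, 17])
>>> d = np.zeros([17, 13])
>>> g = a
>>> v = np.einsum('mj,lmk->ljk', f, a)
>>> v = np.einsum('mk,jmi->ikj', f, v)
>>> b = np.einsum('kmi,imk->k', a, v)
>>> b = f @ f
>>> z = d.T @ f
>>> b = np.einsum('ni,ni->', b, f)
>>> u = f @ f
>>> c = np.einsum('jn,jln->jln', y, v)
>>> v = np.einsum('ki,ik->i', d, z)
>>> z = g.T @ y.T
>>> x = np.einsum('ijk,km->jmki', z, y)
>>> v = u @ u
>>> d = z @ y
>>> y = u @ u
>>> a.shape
(2, 17, 5)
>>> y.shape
(17, 17)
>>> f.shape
(17, 17)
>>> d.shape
(5, 17, 2)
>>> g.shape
(2, 17, 5)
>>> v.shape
(17, 17)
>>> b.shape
()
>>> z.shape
(5, 17, 5)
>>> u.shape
(17, 17)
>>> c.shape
(5, 17, 2)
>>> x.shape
(17, 2, 5, 5)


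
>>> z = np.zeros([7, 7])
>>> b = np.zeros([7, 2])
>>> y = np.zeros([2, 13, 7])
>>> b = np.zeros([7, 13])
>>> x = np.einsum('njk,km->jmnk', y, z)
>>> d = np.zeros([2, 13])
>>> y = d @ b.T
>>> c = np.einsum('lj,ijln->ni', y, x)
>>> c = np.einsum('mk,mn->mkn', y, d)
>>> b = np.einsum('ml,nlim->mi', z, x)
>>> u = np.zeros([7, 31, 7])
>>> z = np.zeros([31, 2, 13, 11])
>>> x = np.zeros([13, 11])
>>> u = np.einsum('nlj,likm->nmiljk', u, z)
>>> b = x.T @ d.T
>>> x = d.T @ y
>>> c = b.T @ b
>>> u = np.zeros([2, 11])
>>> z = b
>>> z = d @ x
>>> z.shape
(2, 7)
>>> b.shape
(11, 2)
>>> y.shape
(2, 7)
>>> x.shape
(13, 7)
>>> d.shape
(2, 13)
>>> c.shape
(2, 2)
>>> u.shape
(2, 11)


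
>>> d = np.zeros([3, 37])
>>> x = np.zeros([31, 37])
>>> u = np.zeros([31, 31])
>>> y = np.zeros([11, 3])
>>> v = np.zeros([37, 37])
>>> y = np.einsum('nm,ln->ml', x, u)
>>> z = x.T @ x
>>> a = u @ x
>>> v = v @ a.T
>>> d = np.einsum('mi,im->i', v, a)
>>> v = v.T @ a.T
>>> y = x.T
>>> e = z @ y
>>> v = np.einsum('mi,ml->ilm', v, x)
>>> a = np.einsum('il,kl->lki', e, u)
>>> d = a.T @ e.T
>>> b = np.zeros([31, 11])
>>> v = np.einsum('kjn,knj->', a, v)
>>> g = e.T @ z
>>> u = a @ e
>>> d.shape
(37, 31, 37)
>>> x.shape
(31, 37)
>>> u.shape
(31, 31, 31)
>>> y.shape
(37, 31)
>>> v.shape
()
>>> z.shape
(37, 37)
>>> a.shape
(31, 31, 37)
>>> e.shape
(37, 31)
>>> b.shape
(31, 11)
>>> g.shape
(31, 37)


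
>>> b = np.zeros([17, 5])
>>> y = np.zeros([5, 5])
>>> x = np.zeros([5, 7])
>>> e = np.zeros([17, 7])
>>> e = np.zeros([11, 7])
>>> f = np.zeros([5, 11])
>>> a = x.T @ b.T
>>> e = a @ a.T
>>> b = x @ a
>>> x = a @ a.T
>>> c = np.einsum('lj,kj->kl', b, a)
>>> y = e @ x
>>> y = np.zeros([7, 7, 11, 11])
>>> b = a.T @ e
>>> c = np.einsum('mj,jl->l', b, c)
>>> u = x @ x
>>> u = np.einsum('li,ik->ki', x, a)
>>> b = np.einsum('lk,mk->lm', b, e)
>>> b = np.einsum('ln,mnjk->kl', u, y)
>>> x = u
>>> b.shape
(11, 17)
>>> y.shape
(7, 7, 11, 11)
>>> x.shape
(17, 7)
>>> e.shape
(7, 7)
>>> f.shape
(5, 11)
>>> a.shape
(7, 17)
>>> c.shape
(5,)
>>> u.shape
(17, 7)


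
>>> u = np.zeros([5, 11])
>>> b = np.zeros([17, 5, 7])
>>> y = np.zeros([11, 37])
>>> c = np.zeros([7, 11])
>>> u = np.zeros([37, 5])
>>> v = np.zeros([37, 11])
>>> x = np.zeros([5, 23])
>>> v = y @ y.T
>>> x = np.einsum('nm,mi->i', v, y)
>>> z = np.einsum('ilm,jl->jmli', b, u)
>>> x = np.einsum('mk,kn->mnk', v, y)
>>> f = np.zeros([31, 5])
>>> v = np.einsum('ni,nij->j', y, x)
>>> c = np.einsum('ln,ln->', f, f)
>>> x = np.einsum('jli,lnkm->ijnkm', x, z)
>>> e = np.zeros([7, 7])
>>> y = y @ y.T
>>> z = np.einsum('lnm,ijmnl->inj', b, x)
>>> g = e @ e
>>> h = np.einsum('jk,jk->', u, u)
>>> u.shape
(37, 5)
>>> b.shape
(17, 5, 7)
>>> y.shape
(11, 11)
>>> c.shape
()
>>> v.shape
(11,)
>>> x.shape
(11, 11, 7, 5, 17)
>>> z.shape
(11, 5, 11)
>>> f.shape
(31, 5)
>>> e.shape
(7, 7)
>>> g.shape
(7, 7)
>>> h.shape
()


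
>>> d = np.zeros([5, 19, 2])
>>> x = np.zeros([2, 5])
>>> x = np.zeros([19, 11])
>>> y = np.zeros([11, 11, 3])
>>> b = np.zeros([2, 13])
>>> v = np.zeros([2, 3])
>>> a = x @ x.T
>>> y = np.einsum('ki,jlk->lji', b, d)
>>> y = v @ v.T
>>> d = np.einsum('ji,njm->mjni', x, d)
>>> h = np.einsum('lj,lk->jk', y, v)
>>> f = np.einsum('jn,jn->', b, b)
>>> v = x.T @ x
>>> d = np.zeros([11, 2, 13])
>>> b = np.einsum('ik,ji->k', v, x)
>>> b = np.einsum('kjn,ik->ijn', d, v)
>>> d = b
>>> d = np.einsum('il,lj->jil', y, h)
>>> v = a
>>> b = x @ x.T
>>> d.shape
(3, 2, 2)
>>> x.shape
(19, 11)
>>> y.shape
(2, 2)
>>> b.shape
(19, 19)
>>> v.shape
(19, 19)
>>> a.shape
(19, 19)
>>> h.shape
(2, 3)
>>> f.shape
()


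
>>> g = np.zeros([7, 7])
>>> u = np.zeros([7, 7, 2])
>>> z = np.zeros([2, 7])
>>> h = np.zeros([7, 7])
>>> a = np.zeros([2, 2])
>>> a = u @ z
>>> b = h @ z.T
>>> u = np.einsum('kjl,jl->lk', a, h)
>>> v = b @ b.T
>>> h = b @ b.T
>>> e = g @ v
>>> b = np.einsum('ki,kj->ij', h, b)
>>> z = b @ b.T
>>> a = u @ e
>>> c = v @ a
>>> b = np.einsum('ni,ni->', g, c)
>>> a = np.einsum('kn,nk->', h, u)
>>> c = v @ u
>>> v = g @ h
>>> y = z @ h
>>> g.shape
(7, 7)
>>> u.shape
(7, 7)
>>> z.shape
(7, 7)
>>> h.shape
(7, 7)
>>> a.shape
()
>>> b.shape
()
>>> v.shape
(7, 7)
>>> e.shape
(7, 7)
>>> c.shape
(7, 7)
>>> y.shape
(7, 7)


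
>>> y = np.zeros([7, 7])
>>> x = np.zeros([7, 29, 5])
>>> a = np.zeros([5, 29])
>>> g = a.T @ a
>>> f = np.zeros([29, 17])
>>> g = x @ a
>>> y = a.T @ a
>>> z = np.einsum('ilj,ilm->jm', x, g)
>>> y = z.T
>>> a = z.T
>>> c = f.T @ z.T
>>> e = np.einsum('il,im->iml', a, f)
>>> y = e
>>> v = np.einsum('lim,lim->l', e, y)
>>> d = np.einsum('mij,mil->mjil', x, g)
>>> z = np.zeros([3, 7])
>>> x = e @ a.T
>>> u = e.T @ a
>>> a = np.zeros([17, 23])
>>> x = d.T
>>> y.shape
(29, 17, 5)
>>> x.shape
(29, 29, 5, 7)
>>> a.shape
(17, 23)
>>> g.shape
(7, 29, 29)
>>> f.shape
(29, 17)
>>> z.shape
(3, 7)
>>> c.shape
(17, 5)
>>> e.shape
(29, 17, 5)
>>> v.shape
(29,)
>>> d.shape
(7, 5, 29, 29)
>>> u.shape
(5, 17, 5)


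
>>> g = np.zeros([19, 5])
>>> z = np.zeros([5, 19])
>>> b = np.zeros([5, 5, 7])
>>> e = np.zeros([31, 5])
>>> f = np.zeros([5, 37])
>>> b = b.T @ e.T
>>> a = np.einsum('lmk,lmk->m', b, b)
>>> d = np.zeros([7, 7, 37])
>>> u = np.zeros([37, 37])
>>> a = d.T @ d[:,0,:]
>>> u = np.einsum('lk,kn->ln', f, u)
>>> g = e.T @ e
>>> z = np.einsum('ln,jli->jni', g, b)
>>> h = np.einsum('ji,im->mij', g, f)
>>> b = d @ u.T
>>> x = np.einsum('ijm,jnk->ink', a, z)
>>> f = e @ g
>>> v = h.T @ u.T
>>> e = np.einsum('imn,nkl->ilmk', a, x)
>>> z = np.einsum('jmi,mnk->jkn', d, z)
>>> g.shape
(5, 5)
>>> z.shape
(7, 31, 5)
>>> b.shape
(7, 7, 5)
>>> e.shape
(37, 31, 7, 5)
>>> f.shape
(31, 5)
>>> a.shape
(37, 7, 37)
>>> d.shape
(7, 7, 37)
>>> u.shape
(5, 37)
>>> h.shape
(37, 5, 5)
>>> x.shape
(37, 5, 31)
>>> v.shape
(5, 5, 5)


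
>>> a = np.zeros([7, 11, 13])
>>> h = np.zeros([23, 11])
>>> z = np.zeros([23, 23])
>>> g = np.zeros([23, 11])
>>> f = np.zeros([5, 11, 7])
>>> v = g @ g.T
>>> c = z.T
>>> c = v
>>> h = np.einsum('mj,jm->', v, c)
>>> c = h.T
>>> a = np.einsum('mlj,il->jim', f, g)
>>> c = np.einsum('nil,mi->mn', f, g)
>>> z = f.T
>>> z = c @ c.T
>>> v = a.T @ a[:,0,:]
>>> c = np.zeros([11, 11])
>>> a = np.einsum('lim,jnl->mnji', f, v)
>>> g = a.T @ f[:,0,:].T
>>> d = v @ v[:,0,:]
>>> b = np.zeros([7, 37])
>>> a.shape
(7, 23, 5, 11)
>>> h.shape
()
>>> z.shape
(23, 23)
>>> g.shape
(11, 5, 23, 5)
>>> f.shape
(5, 11, 7)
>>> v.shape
(5, 23, 5)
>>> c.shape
(11, 11)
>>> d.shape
(5, 23, 5)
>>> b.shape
(7, 37)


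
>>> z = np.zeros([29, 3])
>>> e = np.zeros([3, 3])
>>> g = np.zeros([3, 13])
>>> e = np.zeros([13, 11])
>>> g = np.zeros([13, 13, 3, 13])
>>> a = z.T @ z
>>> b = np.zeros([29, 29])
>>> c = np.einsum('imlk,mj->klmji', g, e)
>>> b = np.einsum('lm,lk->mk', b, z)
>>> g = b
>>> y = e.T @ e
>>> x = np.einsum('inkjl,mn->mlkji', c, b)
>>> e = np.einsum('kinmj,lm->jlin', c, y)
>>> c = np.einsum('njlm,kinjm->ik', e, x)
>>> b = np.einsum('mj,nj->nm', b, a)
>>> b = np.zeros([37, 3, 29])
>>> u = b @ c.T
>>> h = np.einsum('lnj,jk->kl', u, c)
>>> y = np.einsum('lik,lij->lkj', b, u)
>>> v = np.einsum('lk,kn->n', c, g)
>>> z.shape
(29, 3)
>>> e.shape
(13, 11, 3, 13)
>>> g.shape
(29, 3)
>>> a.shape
(3, 3)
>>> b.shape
(37, 3, 29)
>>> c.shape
(13, 29)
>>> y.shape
(37, 29, 13)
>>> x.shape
(29, 13, 13, 11, 13)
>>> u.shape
(37, 3, 13)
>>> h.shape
(29, 37)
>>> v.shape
(3,)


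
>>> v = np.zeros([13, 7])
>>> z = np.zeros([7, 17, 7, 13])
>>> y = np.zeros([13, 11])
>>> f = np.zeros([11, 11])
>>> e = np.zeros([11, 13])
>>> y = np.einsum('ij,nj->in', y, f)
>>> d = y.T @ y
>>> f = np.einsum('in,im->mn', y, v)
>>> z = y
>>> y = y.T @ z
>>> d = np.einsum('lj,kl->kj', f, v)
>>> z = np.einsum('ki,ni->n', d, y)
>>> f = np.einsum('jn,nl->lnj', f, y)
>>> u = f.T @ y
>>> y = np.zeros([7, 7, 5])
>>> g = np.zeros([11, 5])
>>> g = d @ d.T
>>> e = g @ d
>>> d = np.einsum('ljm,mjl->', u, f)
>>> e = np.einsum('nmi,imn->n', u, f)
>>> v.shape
(13, 7)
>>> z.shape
(11,)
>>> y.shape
(7, 7, 5)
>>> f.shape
(11, 11, 7)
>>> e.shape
(7,)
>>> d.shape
()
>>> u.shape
(7, 11, 11)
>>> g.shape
(13, 13)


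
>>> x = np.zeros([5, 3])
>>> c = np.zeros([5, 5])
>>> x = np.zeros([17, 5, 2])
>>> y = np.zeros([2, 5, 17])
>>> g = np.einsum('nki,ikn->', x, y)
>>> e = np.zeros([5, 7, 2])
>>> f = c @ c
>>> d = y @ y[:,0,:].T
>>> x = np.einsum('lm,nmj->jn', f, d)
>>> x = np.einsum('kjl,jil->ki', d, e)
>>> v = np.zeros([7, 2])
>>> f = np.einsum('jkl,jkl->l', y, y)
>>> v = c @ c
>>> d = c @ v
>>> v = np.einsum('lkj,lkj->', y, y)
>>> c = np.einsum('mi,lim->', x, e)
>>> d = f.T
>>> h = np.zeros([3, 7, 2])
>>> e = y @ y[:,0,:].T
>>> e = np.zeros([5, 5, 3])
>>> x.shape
(2, 7)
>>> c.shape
()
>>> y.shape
(2, 5, 17)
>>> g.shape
()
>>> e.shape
(5, 5, 3)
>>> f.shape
(17,)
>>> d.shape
(17,)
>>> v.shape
()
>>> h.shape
(3, 7, 2)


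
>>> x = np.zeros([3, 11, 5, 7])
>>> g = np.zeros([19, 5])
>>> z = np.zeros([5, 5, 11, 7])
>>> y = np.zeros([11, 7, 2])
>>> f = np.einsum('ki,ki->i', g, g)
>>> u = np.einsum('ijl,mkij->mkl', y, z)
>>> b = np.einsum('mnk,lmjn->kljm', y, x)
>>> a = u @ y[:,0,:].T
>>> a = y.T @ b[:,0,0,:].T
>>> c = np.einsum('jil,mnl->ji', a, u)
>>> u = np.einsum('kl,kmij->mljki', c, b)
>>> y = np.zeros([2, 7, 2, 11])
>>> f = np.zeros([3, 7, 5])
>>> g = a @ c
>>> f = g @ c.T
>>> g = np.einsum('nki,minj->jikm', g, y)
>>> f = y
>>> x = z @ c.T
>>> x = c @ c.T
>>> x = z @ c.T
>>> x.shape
(5, 5, 11, 2)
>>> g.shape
(11, 7, 7, 2)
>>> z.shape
(5, 5, 11, 7)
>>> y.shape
(2, 7, 2, 11)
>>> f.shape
(2, 7, 2, 11)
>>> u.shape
(3, 7, 11, 2, 5)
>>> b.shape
(2, 3, 5, 11)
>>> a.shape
(2, 7, 2)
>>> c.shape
(2, 7)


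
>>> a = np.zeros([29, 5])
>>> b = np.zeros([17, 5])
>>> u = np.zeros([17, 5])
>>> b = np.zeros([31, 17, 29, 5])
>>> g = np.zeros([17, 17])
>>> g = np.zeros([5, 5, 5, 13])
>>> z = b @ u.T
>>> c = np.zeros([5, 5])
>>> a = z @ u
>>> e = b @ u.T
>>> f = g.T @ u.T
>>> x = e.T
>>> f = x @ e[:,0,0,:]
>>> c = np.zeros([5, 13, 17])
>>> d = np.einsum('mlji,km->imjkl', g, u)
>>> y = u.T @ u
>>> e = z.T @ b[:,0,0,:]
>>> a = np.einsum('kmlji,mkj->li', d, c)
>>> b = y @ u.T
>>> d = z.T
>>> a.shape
(5, 5)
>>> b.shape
(5, 17)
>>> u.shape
(17, 5)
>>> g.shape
(5, 5, 5, 13)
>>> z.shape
(31, 17, 29, 17)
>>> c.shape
(5, 13, 17)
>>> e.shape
(17, 29, 17, 5)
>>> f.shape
(17, 29, 17, 17)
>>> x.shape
(17, 29, 17, 31)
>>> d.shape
(17, 29, 17, 31)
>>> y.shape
(5, 5)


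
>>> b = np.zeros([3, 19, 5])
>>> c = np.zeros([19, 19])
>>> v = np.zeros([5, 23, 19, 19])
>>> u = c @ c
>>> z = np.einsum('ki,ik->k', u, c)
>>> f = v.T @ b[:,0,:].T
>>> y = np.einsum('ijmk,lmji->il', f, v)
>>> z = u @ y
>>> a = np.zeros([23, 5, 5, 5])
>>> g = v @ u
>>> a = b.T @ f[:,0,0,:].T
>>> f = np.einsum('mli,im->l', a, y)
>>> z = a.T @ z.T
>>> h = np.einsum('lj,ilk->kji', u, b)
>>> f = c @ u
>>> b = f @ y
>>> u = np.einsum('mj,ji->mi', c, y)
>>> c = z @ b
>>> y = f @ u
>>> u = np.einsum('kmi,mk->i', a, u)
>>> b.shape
(19, 5)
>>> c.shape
(19, 19, 5)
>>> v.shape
(5, 23, 19, 19)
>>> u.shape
(19,)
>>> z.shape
(19, 19, 19)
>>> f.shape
(19, 19)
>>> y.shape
(19, 5)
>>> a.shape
(5, 19, 19)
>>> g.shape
(5, 23, 19, 19)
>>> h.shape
(5, 19, 3)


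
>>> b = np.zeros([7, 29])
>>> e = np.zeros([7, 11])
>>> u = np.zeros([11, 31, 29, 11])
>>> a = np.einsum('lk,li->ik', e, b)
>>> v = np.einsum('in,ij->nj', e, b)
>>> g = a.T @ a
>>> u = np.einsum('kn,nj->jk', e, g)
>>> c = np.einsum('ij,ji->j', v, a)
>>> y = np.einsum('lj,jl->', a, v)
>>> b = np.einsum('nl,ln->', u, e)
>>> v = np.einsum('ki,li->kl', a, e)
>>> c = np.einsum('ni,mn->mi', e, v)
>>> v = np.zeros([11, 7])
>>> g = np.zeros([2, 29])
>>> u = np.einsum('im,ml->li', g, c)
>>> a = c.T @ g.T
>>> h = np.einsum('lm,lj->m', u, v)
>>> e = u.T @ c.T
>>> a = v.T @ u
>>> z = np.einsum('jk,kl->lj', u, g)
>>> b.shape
()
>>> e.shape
(2, 29)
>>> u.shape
(11, 2)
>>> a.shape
(7, 2)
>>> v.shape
(11, 7)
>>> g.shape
(2, 29)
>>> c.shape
(29, 11)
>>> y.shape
()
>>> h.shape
(2,)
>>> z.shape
(29, 11)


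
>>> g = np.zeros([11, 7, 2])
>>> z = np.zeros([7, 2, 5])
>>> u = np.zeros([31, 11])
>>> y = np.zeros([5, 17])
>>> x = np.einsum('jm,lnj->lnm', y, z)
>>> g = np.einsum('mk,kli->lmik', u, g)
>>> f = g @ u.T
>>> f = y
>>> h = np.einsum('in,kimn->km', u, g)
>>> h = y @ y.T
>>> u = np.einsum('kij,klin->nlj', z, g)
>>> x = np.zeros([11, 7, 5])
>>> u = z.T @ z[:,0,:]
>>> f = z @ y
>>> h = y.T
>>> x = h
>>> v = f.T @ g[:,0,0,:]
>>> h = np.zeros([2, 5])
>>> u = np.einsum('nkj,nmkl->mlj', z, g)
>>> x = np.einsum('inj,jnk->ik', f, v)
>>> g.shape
(7, 31, 2, 11)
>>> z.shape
(7, 2, 5)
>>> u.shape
(31, 11, 5)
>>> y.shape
(5, 17)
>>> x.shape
(7, 11)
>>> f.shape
(7, 2, 17)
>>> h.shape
(2, 5)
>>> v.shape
(17, 2, 11)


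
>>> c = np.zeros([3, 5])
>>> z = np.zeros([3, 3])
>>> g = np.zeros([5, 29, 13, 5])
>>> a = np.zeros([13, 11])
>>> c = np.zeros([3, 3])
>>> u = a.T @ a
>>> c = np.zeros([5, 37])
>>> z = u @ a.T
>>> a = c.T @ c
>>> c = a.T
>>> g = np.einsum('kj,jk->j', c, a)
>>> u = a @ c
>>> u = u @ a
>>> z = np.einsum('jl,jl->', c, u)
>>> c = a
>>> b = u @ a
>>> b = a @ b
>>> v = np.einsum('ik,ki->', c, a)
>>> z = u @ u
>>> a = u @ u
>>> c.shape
(37, 37)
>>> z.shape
(37, 37)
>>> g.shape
(37,)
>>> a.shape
(37, 37)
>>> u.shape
(37, 37)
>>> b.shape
(37, 37)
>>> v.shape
()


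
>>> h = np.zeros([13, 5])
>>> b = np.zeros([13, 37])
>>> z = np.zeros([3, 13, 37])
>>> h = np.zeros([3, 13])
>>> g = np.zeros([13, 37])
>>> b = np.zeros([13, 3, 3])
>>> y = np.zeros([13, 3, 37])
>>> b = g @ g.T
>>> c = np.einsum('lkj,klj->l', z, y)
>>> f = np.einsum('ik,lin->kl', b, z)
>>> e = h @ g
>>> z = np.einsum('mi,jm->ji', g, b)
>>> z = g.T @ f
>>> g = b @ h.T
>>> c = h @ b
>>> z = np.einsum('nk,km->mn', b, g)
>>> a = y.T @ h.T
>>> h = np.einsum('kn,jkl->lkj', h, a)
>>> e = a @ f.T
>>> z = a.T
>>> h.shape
(3, 3, 37)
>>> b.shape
(13, 13)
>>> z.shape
(3, 3, 37)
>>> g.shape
(13, 3)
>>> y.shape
(13, 3, 37)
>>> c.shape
(3, 13)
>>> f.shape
(13, 3)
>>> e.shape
(37, 3, 13)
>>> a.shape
(37, 3, 3)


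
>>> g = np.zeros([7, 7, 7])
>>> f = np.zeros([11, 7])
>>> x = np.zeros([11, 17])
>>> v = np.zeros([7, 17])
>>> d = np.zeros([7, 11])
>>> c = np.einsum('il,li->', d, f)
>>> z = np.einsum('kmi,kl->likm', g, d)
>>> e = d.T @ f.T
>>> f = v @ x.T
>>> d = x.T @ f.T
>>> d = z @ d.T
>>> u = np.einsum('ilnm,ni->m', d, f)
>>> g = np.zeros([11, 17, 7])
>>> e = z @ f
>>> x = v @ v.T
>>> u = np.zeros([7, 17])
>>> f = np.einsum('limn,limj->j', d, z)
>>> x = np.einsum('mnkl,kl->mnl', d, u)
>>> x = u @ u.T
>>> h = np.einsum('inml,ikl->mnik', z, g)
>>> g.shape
(11, 17, 7)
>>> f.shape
(7,)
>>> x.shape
(7, 7)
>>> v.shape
(7, 17)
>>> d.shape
(11, 7, 7, 17)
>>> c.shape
()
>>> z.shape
(11, 7, 7, 7)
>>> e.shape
(11, 7, 7, 11)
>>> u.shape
(7, 17)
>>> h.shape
(7, 7, 11, 17)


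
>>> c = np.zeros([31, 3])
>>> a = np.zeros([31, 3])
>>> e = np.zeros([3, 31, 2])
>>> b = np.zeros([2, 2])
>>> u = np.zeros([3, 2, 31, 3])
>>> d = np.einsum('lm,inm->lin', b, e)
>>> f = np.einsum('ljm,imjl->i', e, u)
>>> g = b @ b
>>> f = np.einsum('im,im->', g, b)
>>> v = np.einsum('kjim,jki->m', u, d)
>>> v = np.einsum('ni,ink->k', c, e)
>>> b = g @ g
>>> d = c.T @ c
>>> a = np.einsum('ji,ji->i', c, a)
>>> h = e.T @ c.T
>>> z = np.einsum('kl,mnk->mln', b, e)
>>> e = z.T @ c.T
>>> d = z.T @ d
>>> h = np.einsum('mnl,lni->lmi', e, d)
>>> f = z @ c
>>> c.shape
(31, 3)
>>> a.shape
(3,)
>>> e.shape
(31, 2, 31)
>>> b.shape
(2, 2)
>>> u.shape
(3, 2, 31, 3)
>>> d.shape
(31, 2, 3)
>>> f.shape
(3, 2, 3)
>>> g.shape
(2, 2)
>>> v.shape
(2,)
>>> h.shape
(31, 31, 3)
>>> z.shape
(3, 2, 31)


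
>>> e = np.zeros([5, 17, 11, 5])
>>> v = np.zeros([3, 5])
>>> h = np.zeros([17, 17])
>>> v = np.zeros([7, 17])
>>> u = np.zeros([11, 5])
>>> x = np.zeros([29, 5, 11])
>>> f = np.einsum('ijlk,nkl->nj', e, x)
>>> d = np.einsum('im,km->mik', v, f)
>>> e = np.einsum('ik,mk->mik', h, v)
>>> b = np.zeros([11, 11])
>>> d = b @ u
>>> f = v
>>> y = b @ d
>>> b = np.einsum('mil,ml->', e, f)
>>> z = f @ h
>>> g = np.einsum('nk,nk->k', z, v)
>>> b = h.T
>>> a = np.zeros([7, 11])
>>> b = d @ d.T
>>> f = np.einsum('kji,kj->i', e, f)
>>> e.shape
(7, 17, 17)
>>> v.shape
(7, 17)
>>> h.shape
(17, 17)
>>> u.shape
(11, 5)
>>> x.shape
(29, 5, 11)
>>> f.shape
(17,)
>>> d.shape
(11, 5)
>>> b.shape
(11, 11)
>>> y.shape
(11, 5)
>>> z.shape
(7, 17)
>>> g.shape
(17,)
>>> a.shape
(7, 11)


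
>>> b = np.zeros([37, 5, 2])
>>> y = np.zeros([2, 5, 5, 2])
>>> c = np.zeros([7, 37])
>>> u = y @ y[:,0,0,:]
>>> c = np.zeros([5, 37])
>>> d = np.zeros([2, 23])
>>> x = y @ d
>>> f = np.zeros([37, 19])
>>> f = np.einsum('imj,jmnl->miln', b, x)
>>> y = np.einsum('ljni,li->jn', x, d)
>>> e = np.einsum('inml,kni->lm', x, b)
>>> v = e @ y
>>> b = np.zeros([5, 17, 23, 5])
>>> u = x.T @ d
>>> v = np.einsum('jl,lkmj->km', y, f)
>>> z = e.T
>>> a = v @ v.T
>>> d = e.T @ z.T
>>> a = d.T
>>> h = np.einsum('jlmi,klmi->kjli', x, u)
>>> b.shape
(5, 17, 23, 5)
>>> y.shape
(5, 5)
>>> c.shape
(5, 37)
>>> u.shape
(23, 5, 5, 23)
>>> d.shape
(5, 5)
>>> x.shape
(2, 5, 5, 23)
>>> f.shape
(5, 37, 23, 5)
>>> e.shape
(23, 5)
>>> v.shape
(37, 23)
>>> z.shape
(5, 23)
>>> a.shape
(5, 5)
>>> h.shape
(23, 2, 5, 23)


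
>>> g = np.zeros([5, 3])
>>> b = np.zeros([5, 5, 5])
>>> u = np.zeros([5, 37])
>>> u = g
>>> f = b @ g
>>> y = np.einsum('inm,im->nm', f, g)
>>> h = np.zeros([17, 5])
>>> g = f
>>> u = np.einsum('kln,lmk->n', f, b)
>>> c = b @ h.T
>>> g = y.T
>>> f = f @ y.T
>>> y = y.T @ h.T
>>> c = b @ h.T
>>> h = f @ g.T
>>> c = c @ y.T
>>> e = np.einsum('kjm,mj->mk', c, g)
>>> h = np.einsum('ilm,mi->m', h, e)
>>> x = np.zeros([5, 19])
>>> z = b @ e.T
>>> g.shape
(3, 5)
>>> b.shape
(5, 5, 5)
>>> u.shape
(3,)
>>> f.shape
(5, 5, 5)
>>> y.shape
(3, 17)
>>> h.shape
(3,)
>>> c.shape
(5, 5, 3)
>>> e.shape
(3, 5)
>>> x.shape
(5, 19)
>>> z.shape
(5, 5, 3)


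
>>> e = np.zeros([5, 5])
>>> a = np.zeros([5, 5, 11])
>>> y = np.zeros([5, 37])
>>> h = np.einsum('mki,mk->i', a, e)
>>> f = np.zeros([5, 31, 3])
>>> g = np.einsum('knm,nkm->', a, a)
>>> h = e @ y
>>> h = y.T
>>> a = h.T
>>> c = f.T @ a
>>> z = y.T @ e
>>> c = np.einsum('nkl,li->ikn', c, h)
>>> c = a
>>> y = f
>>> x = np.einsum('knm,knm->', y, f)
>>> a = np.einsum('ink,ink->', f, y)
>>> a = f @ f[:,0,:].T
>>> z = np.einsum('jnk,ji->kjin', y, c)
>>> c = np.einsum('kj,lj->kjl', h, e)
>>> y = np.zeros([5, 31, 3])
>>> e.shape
(5, 5)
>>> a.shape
(5, 31, 5)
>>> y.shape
(5, 31, 3)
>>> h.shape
(37, 5)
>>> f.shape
(5, 31, 3)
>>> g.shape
()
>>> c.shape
(37, 5, 5)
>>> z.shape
(3, 5, 37, 31)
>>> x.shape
()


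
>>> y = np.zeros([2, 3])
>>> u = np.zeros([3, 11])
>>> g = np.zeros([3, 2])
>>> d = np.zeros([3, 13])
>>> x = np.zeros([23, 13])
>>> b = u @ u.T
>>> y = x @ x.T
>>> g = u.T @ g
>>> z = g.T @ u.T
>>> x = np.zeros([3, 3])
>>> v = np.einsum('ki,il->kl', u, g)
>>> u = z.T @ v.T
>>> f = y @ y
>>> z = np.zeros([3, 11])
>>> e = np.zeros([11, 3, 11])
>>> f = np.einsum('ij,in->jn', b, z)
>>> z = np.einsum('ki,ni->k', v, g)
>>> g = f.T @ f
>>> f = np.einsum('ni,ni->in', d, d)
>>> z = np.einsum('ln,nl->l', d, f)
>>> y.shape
(23, 23)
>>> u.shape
(3, 3)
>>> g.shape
(11, 11)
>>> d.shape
(3, 13)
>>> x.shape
(3, 3)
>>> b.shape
(3, 3)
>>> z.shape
(3,)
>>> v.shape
(3, 2)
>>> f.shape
(13, 3)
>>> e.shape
(11, 3, 11)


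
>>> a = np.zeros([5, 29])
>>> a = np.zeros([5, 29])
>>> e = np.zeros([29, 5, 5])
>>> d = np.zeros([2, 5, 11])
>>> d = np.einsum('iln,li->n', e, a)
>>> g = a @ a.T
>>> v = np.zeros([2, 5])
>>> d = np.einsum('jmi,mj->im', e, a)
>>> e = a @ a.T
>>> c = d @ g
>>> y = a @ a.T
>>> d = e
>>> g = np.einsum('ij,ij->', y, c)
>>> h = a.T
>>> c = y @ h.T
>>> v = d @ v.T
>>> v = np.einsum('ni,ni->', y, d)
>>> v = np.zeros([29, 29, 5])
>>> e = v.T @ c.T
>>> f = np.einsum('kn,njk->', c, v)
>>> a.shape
(5, 29)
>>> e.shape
(5, 29, 5)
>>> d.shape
(5, 5)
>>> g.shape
()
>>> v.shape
(29, 29, 5)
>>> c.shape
(5, 29)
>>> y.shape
(5, 5)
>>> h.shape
(29, 5)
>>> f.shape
()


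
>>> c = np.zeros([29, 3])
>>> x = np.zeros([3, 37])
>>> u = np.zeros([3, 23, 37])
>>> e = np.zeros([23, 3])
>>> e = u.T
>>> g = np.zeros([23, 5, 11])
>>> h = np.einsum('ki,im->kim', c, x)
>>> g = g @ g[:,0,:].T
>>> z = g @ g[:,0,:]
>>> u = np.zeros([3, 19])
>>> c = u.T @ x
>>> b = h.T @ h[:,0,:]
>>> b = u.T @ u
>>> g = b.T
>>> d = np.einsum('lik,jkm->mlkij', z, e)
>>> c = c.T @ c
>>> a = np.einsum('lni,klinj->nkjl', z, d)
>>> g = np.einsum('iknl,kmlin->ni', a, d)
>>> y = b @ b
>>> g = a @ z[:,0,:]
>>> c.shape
(37, 37)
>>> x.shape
(3, 37)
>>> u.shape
(3, 19)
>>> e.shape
(37, 23, 3)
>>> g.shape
(5, 3, 37, 23)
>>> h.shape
(29, 3, 37)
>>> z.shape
(23, 5, 23)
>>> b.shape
(19, 19)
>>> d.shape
(3, 23, 23, 5, 37)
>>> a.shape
(5, 3, 37, 23)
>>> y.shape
(19, 19)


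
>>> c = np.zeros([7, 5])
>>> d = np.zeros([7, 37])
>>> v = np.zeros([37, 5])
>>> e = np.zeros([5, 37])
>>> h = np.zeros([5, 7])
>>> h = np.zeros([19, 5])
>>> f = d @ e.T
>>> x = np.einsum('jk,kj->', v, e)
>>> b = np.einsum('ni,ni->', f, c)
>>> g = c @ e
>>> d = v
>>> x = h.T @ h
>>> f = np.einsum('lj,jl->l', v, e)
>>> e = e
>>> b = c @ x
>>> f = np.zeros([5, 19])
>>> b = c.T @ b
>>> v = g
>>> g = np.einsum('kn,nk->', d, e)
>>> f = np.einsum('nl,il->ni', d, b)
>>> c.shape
(7, 5)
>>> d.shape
(37, 5)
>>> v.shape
(7, 37)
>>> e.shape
(5, 37)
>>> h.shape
(19, 5)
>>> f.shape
(37, 5)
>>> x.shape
(5, 5)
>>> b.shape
(5, 5)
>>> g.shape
()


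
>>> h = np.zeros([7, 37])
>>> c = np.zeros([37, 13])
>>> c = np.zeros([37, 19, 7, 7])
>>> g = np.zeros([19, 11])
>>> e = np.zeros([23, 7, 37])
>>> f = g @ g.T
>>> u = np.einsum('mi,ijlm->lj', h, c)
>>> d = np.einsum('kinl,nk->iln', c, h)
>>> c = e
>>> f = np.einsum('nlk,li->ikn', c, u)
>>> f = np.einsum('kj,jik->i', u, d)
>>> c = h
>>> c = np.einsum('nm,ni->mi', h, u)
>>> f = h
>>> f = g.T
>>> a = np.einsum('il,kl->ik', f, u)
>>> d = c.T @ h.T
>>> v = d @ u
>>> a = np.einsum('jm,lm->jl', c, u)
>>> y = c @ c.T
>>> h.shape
(7, 37)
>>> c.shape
(37, 19)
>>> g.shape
(19, 11)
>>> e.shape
(23, 7, 37)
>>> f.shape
(11, 19)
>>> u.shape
(7, 19)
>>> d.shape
(19, 7)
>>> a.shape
(37, 7)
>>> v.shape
(19, 19)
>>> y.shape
(37, 37)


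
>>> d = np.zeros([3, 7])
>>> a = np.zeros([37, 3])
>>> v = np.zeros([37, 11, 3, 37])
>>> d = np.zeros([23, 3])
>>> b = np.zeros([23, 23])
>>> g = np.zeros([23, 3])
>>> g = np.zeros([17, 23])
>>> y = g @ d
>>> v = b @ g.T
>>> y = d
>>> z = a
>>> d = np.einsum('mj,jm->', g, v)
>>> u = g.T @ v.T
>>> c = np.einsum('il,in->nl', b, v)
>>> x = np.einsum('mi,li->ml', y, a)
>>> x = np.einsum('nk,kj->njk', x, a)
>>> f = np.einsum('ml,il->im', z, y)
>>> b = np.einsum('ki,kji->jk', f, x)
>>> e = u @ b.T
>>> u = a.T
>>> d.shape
()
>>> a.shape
(37, 3)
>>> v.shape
(23, 17)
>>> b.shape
(3, 23)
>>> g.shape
(17, 23)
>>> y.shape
(23, 3)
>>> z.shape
(37, 3)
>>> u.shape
(3, 37)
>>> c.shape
(17, 23)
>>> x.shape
(23, 3, 37)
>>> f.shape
(23, 37)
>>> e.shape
(23, 3)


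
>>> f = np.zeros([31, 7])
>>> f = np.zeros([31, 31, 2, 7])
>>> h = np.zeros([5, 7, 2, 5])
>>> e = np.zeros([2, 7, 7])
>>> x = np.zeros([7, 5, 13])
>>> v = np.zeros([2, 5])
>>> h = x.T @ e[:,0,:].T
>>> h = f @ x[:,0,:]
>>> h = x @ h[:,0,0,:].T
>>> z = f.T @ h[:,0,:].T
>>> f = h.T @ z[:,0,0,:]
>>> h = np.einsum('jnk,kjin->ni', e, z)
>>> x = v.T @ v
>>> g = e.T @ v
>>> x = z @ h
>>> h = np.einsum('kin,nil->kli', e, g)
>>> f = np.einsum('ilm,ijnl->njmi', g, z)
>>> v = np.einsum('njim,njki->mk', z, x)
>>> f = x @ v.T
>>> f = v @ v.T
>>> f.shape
(7, 7)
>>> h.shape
(2, 5, 7)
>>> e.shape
(2, 7, 7)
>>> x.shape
(7, 2, 31, 31)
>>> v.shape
(7, 31)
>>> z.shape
(7, 2, 31, 7)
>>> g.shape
(7, 7, 5)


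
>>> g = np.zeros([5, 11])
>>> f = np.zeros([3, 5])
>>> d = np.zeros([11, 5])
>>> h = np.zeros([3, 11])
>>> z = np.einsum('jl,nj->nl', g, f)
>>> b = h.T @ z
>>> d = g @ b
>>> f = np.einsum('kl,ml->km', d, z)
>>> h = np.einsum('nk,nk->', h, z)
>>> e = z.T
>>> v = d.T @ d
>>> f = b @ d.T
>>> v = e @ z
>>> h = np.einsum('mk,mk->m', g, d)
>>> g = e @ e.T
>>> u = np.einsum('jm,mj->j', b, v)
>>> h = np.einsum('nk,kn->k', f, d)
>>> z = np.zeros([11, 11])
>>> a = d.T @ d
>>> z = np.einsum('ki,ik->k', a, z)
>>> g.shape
(11, 11)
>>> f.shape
(11, 5)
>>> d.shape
(5, 11)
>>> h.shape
(5,)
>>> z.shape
(11,)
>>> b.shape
(11, 11)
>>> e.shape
(11, 3)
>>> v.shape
(11, 11)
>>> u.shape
(11,)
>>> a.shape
(11, 11)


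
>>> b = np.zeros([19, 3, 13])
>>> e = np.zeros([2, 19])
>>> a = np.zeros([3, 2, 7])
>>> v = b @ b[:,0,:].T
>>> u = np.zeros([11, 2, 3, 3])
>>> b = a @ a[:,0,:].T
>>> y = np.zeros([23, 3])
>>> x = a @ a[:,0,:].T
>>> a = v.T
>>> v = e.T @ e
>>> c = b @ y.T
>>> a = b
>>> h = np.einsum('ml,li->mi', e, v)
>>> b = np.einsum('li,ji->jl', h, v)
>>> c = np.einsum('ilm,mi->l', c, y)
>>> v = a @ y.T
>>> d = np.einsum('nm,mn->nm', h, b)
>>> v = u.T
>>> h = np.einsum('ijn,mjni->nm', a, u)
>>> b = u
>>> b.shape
(11, 2, 3, 3)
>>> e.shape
(2, 19)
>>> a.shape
(3, 2, 3)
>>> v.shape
(3, 3, 2, 11)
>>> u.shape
(11, 2, 3, 3)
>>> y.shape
(23, 3)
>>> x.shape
(3, 2, 3)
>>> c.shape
(2,)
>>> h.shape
(3, 11)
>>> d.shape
(2, 19)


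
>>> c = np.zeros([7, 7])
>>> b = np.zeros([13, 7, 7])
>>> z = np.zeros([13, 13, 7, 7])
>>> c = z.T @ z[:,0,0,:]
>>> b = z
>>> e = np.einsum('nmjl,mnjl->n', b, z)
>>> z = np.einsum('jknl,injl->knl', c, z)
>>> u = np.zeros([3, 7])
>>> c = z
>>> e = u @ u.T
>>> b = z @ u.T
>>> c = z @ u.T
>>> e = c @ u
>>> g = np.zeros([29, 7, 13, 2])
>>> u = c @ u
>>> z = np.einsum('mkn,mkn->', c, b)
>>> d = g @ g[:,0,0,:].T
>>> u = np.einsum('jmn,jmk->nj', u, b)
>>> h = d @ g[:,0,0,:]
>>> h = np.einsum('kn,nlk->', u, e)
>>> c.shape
(7, 13, 3)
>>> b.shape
(7, 13, 3)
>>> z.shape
()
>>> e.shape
(7, 13, 7)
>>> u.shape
(7, 7)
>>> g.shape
(29, 7, 13, 2)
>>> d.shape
(29, 7, 13, 29)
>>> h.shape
()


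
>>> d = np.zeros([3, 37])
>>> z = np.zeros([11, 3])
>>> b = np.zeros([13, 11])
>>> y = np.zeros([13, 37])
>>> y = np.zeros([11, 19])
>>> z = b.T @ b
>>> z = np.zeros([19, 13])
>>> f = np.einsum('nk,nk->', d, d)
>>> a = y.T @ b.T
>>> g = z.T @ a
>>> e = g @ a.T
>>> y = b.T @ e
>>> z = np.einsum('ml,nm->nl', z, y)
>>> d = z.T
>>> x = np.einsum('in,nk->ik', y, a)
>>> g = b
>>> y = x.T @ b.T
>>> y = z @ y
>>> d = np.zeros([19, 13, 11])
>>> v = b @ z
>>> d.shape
(19, 13, 11)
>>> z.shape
(11, 13)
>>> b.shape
(13, 11)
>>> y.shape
(11, 13)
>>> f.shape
()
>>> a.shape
(19, 13)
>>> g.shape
(13, 11)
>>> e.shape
(13, 19)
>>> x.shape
(11, 13)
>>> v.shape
(13, 13)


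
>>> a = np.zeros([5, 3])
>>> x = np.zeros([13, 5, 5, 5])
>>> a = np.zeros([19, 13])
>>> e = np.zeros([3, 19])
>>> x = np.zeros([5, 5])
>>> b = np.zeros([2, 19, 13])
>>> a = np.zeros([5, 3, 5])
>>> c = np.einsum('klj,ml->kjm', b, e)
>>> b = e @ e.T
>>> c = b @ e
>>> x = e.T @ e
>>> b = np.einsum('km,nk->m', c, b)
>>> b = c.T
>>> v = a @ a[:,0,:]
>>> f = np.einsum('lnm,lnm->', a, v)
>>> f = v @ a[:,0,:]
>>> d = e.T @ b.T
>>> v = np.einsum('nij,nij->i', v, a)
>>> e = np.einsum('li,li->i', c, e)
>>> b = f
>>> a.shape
(5, 3, 5)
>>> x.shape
(19, 19)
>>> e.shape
(19,)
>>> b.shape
(5, 3, 5)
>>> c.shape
(3, 19)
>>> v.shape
(3,)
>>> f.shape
(5, 3, 5)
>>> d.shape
(19, 19)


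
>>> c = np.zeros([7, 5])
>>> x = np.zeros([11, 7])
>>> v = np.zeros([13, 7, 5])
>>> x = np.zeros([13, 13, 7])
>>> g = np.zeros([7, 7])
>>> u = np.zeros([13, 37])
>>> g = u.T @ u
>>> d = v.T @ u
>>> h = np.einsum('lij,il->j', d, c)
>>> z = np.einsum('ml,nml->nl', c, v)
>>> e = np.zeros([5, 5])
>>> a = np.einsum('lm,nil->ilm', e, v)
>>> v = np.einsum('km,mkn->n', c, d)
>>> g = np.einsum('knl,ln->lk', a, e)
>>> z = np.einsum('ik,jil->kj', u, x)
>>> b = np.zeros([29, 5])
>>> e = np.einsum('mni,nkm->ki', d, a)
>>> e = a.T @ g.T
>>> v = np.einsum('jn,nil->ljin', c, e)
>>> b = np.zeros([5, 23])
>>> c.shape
(7, 5)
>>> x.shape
(13, 13, 7)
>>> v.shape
(5, 7, 5, 5)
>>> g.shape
(5, 7)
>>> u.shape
(13, 37)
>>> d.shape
(5, 7, 37)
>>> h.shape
(37,)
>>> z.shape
(37, 13)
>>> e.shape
(5, 5, 5)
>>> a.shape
(7, 5, 5)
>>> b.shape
(5, 23)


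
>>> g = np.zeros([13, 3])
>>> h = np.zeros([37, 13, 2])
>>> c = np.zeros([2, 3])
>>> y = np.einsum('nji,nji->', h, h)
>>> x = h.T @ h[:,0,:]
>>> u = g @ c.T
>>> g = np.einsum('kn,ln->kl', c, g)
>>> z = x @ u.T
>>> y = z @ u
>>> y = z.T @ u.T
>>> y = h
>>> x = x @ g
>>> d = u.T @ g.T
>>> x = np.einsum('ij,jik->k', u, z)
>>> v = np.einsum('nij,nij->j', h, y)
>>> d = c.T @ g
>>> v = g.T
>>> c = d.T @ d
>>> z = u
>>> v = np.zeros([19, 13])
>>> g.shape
(2, 13)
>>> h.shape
(37, 13, 2)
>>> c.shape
(13, 13)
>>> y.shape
(37, 13, 2)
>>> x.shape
(13,)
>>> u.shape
(13, 2)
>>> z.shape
(13, 2)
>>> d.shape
(3, 13)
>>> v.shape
(19, 13)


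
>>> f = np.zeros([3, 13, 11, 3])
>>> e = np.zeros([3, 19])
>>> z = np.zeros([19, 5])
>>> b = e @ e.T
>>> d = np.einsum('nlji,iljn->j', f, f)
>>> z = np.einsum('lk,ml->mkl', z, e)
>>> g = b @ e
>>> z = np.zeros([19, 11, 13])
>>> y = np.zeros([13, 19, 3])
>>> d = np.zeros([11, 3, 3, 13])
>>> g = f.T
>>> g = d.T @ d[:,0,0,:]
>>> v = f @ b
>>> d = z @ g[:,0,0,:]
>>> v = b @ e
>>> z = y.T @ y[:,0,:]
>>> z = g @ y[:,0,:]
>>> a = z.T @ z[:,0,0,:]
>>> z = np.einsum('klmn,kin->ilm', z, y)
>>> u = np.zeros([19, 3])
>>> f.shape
(3, 13, 11, 3)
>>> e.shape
(3, 19)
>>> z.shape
(19, 3, 3)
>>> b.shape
(3, 3)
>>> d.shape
(19, 11, 13)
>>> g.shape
(13, 3, 3, 13)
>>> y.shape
(13, 19, 3)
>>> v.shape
(3, 19)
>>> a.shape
(3, 3, 3, 3)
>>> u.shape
(19, 3)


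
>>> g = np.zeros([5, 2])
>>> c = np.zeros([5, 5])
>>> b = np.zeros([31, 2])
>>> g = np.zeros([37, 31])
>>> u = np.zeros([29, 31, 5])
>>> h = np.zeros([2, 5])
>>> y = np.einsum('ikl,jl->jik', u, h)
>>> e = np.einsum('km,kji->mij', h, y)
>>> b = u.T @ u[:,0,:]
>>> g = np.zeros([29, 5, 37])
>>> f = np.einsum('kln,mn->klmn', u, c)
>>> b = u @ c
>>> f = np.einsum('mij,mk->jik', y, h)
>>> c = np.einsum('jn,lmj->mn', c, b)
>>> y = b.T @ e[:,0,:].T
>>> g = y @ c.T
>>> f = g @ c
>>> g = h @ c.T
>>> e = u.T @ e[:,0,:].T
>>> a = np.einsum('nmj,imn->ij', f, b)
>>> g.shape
(2, 31)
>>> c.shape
(31, 5)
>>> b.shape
(29, 31, 5)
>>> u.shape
(29, 31, 5)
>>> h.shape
(2, 5)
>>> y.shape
(5, 31, 5)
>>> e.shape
(5, 31, 5)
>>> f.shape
(5, 31, 5)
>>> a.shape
(29, 5)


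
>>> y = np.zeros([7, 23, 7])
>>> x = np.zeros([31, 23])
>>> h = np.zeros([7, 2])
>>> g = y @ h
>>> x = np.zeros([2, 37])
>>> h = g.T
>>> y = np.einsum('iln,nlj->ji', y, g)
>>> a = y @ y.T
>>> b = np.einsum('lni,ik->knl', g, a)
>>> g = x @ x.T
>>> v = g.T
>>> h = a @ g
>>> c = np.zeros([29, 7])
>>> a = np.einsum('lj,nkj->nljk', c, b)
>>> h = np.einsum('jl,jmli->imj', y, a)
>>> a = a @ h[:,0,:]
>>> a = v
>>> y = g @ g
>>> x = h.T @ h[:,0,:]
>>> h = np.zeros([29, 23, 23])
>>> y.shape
(2, 2)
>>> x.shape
(2, 29, 2)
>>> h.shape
(29, 23, 23)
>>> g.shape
(2, 2)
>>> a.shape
(2, 2)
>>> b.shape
(2, 23, 7)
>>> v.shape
(2, 2)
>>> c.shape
(29, 7)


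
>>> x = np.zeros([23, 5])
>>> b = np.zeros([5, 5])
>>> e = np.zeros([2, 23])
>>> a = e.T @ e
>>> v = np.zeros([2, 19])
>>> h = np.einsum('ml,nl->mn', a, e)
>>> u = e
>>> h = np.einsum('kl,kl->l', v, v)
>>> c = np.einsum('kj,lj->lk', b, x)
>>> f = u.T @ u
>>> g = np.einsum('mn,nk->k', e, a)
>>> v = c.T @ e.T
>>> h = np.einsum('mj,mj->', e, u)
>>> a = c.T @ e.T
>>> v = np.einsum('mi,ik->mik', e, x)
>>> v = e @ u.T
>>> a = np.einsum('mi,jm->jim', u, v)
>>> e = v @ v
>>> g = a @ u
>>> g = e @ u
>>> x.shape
(23, 5)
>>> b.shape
(5, 5)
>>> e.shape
(2, 2)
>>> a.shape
(2, 23, 2)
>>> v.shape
(2, 2)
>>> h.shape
()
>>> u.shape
(2, 23)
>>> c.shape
(23, 5)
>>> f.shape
(23, 23)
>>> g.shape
(2, 23)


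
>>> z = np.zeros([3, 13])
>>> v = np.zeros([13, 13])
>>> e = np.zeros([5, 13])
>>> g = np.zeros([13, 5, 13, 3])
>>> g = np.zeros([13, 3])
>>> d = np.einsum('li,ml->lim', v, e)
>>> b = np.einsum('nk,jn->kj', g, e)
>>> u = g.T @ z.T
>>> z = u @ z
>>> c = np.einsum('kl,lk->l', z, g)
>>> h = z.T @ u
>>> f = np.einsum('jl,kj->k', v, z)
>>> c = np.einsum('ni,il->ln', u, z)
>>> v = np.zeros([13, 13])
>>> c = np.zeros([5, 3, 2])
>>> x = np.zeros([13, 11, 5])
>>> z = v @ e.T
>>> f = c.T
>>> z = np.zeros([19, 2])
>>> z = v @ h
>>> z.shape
(13, 3)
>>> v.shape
(13, 13)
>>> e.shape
(5, 13)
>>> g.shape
(13, 3)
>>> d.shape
(13, 13, 5)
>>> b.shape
(3, 5)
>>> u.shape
(3, 3)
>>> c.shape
(5, 3, 2)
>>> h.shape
(13, 3)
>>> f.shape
(2, 3, 5)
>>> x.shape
(13, 11, 5)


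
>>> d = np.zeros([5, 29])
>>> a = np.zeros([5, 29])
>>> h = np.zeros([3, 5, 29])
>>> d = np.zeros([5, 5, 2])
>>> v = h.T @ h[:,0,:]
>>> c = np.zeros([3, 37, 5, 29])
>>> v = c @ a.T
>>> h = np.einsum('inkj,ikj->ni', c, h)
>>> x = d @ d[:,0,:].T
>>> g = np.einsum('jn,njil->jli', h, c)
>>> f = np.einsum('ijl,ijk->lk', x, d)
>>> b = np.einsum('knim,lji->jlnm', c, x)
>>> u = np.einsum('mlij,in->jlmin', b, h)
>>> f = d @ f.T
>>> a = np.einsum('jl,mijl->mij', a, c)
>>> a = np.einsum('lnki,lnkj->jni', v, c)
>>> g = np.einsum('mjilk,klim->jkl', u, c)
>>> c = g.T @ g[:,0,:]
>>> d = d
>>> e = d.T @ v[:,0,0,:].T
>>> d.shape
(5, 5, 2)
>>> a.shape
(29, 37, 5)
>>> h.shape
(37, 3)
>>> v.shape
(3, 37, 5, 5)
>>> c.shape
(37, 3, 37)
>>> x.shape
(5, 5, 5)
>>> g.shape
(5, 3, 37)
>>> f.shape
(5, 5, 5)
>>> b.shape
(5, 5, 37, 29)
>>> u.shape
(29, 5, 5, 37, 3)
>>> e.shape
(2, 5, 3)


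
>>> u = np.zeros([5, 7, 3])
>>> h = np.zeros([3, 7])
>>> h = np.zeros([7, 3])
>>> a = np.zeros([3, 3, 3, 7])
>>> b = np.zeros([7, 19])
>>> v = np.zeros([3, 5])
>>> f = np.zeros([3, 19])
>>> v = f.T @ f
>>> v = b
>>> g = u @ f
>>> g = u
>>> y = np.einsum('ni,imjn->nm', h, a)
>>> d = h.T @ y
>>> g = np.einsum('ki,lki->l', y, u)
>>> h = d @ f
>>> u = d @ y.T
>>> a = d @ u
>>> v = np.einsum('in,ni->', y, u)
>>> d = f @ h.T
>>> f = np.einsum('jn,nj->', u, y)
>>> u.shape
(3, 7)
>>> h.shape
(3, 19)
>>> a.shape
(3, 7)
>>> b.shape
(7, 19)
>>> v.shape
()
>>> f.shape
()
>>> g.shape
(5,)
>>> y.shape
(7, 3)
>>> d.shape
(3, 3)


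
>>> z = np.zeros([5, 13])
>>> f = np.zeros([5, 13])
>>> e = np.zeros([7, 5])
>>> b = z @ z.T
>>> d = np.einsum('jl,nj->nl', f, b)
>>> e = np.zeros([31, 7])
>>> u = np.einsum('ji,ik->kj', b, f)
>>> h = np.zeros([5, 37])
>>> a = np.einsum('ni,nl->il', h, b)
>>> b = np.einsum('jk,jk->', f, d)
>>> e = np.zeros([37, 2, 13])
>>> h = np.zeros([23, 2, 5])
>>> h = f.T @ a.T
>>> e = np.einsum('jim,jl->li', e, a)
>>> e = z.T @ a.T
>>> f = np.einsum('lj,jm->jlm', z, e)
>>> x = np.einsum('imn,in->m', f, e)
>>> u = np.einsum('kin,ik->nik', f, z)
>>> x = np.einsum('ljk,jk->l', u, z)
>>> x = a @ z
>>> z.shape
(5, 13)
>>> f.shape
(13, 5, 37)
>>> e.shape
(13, 37)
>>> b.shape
()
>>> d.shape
(5, 13)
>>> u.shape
(37, 5, 13)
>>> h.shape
(13, 37)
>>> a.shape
(37, 5)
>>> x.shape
(37, 13)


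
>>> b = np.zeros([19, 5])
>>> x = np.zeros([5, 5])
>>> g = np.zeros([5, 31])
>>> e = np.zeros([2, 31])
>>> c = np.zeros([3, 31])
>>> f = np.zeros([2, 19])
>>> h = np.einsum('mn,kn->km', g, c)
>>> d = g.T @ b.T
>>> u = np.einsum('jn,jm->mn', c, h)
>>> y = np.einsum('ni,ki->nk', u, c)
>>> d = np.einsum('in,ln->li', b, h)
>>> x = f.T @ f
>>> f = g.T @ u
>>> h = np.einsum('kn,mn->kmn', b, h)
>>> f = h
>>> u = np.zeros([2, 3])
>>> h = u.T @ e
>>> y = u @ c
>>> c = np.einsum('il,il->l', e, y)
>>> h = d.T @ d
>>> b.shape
(19, 5)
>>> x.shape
(19, 19)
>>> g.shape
(5, 31)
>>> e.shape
(2, 31)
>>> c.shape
(31,)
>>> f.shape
(19, 3, 5)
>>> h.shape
(19, 19)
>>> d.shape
(3, 19)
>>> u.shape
(2, 3)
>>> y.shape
(2, 31)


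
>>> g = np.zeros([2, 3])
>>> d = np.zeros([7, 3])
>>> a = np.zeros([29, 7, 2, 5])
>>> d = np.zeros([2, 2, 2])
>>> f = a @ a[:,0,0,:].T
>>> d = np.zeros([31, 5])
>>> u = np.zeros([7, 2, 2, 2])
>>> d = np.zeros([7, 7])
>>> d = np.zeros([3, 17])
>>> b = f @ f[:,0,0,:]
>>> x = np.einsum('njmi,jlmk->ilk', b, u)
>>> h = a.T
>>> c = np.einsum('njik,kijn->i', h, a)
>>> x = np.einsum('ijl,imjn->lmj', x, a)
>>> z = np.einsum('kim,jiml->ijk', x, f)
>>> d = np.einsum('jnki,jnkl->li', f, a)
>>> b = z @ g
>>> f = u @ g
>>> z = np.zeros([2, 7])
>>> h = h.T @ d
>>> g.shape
(2, 3)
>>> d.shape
(5, 29)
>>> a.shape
(29, 7, 2, 5)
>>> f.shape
(7, 2, 2, 3)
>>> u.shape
(7, 2, 2, 2)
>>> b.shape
(7, 29, 3)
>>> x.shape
(2, 7, 2)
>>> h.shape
(29, 7, 2, 29)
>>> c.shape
(7,)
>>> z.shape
(2, 7)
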